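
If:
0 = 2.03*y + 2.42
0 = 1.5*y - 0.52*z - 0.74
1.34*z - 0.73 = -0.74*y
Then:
No Solution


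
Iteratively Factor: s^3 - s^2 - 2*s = (s)*(s^2 - s - 2) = s*(s - 2)*(s + 1)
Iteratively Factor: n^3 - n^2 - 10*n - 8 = (n + 1)*(n^2 - 2*n - 8) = (n - 4)*(n + 1)*(n + 2)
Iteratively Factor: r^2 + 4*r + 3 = (r + 1)*(r + 3)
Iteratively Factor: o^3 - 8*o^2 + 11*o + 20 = (o - 5)*(o^2 - 3*o - 4) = (o - 5)*(o + 1)*(o - 4)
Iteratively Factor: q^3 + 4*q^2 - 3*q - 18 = (q + 3)*(q^2 + q - 6) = (q - 2)*(q + 3)*(q + 3)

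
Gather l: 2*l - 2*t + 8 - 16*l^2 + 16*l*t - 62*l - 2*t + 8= -16*l^2 + l*(16*t - 60) - 4*t + 16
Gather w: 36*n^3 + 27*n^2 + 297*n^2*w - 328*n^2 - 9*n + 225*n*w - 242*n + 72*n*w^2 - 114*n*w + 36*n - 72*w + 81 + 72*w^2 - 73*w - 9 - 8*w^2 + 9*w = 36*n^3 - 301*n^2 - 215*n + w^2*(72*n + 64) + w*(297*n^2 + 111*n - 136) + 72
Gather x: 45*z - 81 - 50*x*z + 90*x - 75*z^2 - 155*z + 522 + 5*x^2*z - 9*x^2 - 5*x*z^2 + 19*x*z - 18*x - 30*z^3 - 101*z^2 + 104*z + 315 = x^2*(5*z - 9) + x*(-5*z^2 - 31*z + 72) - 30*z^3 - 176*z^2 - 6*z + 756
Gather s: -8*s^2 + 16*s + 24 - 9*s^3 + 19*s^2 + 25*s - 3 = -9*s^3 + 11*s^2 + 41*s + 21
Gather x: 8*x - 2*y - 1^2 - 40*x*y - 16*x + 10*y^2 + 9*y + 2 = x*(-40*y - 8) + 10*y^2 + 7*y + 1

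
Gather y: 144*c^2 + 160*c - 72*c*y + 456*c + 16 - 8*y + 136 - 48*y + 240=144*c^2 + 616*c + y*(-72*c - 56) + 392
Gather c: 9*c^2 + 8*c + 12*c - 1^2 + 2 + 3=9*c^2 + 20*c + 4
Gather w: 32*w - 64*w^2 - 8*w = -64*w^2 + 24*w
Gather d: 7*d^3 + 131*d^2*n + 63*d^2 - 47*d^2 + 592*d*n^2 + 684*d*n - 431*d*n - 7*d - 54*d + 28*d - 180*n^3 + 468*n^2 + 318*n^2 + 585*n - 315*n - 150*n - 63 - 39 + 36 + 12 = 7*d^3 + d^2*(131*n + 16) + d*(592*n^2 + 253*n - 33) - 180*n^3 + 786*n^2 + 120*n - 54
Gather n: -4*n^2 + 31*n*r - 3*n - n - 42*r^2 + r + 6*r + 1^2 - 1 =-4*n^2 + n*(31*r - 4) - 42*r^2 + 7*r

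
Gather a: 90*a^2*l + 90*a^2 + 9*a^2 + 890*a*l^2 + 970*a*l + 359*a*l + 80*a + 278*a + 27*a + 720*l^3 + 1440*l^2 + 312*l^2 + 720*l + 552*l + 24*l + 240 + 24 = a^2*(90*l + 99) + a*(890*l^2 + 1329*l + 385) + 720*l^3 + 1752*l^2 + 1296*l + 264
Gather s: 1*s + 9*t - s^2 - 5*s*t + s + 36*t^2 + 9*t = -s^2 + s*(2 - 5*t) + 36*t^2 + 18*t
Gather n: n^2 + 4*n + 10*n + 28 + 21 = n^2 + 14*n + 49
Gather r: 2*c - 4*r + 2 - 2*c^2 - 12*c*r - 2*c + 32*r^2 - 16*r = -2*c^2 + 32*r^2 + r*(-12*c - 20) + 2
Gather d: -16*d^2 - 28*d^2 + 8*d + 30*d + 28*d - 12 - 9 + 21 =-44*d^2 + 66*d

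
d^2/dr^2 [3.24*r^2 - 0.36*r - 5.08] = 6.48000000000000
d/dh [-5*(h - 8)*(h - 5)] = 65 - 10*h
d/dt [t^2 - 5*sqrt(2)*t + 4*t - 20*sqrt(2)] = 2*t - 5*sqrt(2) + 4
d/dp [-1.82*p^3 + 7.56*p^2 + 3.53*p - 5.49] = -5.46*p^2 + 15.12*p + 3.53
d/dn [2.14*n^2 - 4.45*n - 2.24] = 4.28*n - 4.45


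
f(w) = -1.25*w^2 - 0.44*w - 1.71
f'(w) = -2.5*w - 0.44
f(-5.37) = -35.39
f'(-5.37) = 12.98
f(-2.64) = -9.26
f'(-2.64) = 6.16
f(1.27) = -4.28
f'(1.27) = -3.62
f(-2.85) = -10.61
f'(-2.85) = 6.68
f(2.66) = -11.72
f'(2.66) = -7.09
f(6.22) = -52.81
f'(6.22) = -15.99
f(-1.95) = -5.61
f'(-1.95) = 4.44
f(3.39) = -17.57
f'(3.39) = -8.92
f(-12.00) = -176.43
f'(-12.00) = 29.56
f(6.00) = -49.35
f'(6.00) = -15.44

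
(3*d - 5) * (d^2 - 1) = 3*d^3 - 5*d^2 - 3*d + 5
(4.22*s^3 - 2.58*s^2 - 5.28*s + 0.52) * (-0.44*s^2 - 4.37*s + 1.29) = -1.8568*s^5 - 17.3062*s^4 + 19.0416*s^3 + 19.5166*s^2 - 9.0836*s + 0.6708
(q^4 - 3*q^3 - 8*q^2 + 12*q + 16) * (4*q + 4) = 4*q^5 - 8*q^4 - 44*q^3 + 16*q^2 + 112*q + 64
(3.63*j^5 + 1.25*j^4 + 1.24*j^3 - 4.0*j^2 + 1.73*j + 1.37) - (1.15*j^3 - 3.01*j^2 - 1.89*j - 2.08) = 3.63*j^5 + 1.25*j^4 + 0.0900000000000001*j^3 - 0.99*j^2 + 3.62*j + 3.45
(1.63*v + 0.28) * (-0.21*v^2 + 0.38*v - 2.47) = -0.3423*v^3 + 0.5606*v^2 - 3.9197*v - 0.6916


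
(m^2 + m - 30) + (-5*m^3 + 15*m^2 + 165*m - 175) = -5*m^3 + 16*m^2 + 166*m - 205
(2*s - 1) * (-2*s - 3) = -4*s^2 - 4*s + 3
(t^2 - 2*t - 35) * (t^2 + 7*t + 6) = t^4 + 5*t^3 - 43*t^2 - 257*t - 210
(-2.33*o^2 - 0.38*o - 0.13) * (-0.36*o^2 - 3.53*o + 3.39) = 0.8388*o^4 + 8.3617*o^3 - 6.5105*o^2 - 0.8293*o - 0.4407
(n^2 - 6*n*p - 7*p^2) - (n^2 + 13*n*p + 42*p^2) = -19*n*p - 49*p^2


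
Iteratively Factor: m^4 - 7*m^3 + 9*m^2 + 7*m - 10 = (m - 5)*(m^3 - 2*m^2 - m + 2) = (m - 5)*(m - 1)*(m^2 - m - 2) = (m - 5)*(m - 1)*(m + 1)*(m - 2)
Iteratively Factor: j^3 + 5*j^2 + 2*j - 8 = (j + 2)*(j^2 + 3*j - 4) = (j + 2)*(j + 4)*(j - 1)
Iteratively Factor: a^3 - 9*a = (a)*(a^2 - 9) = a*(a - 3)*(a + 3)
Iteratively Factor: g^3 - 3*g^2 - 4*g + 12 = (g - 3)*(g^2 - 4) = (g - 3)*(g + 2)*(g - 2)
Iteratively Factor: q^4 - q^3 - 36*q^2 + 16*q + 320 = (q - 4)*(q^3 + 3*q^2 - 24*q - 80) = (q - 4)*(q + 4)*(q^2 - q - 20) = (q - 5)*(q - 4)*(q + 4)*(q + 4)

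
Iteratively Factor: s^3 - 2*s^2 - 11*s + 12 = (s - 4)*(s^2 + 2*s - 3) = (s - 4)*(s - 1)*(s + 3)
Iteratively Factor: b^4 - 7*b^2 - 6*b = (b + 2)*(b^3 - 2*b^2 - 3*b) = (b - 3)*(b + 2)*(b^2 + b) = (b - 3)*(b + 1)*(b + 2)*(b)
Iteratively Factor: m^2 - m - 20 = (m + 4)*(m - 5)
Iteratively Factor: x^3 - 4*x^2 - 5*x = (x - 5)*(x^2 + x) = x*(x - 5)*(x + 1)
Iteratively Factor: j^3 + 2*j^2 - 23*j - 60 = (j + 3)*(j^2 - j - 20) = (j - 5)*(j + 3)*(j + 4)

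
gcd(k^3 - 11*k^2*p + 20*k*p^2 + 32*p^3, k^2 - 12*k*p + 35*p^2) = 1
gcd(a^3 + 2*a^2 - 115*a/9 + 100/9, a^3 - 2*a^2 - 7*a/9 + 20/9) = a^2 - 3*a + 20/9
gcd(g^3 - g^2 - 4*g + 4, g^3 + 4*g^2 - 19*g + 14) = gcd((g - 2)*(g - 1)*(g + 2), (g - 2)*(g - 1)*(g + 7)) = g^2 - 3*g + 2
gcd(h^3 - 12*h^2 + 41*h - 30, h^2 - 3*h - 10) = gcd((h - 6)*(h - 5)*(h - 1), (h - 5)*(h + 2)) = h - 5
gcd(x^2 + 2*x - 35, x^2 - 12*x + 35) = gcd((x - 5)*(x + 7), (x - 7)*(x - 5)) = x - 5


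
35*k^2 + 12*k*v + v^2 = (5*k + v)*(7*k + v)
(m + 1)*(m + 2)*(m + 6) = m^3 + 9*m^2 + 20*m + 12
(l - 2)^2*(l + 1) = l^3 - 3*l^2 + 4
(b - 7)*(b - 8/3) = b^2 - 29*b/3 + 56/3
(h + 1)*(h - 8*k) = h^2 - 8*h*k + h - 8*k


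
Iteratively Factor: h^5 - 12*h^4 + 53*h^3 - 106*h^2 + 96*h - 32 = (h - 2)*(h^4 - 10*h^3 + 33*h^2 - 40*h + 16) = (h - 4)*(h - 2)*(h^3 - 6*h^2 + 9*h - 4) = (h - 4)^2*(h - 2)*(h^2 - 2*h + 1) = (h - 4)^2*(h - 2)*(h - 1)*(h - 1)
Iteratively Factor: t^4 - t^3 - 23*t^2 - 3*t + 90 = (t - 5)*(t^3 + 4*t^2 - 3*t - 18) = (t - 5)*(t + 3)*(t^2 + t - 6) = (t - 5)*(t + 3)^2*(t - 2)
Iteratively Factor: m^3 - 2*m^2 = (m)*(m^2 - 2*m) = m^2*(m - 2)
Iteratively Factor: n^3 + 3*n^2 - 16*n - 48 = (n - 4)*(n^2 + 7*n + 12) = (n - 4)*(n + 4)*(n + 3)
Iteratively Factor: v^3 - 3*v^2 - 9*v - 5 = (v + 1)*(v^2 - 4*v - 5) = (v - 5)*(v + 1)*(v + 1)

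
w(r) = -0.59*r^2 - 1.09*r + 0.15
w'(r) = -1.18*r - 1.09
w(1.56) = -2.99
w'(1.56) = -2.93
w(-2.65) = -1.10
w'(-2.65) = 2.04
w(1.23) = -2.08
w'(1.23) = -2.54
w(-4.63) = -7.45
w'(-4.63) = 4.37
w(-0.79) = 0.64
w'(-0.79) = -0.16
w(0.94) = -1.40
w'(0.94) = -2.20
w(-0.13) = 0.28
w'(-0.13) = -0.94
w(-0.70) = 0.62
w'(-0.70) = -0.26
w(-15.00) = -116.25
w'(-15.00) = 16.61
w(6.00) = -27.63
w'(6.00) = -8.17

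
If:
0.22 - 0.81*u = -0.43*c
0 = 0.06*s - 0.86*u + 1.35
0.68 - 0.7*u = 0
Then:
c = 1.32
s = -8.58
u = 0.97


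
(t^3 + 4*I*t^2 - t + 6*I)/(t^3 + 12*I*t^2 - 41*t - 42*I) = (t - I)/(t + 7*I)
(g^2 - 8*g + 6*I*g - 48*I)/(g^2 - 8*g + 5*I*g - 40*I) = (g + 6*I)/(g + 5*I)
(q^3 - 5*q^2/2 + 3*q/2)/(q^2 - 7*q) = (2*q^2 - 5*q + 3)/(2*(q - 7))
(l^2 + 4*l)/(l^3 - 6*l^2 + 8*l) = (l + 4)/(l^2 - 6*l + 8)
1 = 1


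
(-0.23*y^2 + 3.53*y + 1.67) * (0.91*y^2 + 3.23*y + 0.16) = -0.2093*y^4 + 2.4694*y^3 + 12.8848*y^2 + 5.9589*y + 0.2672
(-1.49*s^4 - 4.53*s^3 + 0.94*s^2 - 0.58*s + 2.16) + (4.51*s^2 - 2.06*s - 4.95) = -1.49*s^4 - 4.53*s^3 + 5.45*s^2 - 2.64*s - 2.79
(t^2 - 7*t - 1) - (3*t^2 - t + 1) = -2*t^2 - 6*t - 2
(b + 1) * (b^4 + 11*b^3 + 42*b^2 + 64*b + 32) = b^5 + 12*b^4 + 53*b^3 + 106*b^2 + 96*b + 32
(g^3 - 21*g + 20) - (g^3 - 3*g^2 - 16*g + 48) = 3*g^2 - 5*g - 28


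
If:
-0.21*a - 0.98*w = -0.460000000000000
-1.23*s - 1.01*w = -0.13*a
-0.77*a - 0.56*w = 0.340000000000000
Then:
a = -0.93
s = -0.65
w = 0.67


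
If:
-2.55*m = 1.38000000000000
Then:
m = -0.54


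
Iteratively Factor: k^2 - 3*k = (k)*(k - 3)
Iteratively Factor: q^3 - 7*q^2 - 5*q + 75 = (q - 5)*(q^2 - 2*q - 15) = (q - 5)*(q + 3)*(q - 5)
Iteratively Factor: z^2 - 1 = (z - 1)*(z + 1)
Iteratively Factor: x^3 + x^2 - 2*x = (x - 1)*(x^2 + 2*x) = x*(x - 1)*(x + 2)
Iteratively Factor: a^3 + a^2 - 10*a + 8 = (a - 2)*(a^2 + 3*a - 4) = (a - 2)*(a + 4)*(a - 1)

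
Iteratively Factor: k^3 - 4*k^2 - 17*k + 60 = (k - 3)*(k^2 - k - 20) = (k - 5)*(k - 3)*(k + 4)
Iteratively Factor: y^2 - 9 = (y - 3)*(y + 3)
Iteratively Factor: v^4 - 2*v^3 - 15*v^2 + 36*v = (v)*(v^3 - 2*v^2 - 15*v + 36) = v*(v - 3)*(v^2 + v - 12) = v*(v - 3)*(v + 4)*(v - 3)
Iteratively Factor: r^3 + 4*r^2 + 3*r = (r + 1)*(r^2 + 3*r) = r*(r + 1)*(r + 3)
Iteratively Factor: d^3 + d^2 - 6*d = (d - 2)*(d^2 + 3*d) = (d - 2)*(d + 3)*(d)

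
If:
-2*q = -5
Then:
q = 5/2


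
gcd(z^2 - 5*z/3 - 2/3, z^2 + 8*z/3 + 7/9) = z + 1/3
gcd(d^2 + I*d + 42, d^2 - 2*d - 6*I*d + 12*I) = d - 6*I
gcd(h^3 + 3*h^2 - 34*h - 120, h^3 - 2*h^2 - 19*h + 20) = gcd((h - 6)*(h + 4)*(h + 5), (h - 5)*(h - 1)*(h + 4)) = h + 4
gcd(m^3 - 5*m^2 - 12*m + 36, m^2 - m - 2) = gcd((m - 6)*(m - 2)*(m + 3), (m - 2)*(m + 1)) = m - 2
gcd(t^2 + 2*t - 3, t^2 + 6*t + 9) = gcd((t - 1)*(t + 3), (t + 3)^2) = t + 3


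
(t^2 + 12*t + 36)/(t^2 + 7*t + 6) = (t + 6)/(t + 1)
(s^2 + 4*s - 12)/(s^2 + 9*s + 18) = (s - 2)/(s + 3)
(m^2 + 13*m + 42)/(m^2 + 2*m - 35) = (m + 6)/(m - 5)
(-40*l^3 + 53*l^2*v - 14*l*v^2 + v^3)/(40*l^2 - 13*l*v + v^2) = -l + v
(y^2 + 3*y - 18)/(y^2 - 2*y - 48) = (y - 3)/(y - 8)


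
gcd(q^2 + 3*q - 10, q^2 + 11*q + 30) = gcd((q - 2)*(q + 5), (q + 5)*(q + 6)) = q + 5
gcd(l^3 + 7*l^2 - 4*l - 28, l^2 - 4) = l^2 - 4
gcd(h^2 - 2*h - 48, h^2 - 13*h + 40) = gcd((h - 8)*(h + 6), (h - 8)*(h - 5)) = h - 8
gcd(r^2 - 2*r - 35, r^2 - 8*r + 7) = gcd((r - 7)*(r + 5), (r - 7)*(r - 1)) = r - 7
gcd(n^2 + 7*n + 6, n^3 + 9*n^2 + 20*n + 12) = n^2 + 7*n + 6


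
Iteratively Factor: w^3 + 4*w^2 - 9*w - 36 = (w - 3)*(w^2 + 7*w + 12) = (w - 3)*(w + 4)*(w + 3)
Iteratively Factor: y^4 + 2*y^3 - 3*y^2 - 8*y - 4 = (y - 2)*(y^3 + 4*y^2 + 5*y + 2) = (y - 2)*(y + 1)*(y^2 + 3*y + 2) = (y - 2)*(y + 1)*(y + 2)*(y + 1)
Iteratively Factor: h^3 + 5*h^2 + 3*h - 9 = (h - 1)*(h^2 + 6*h + 9) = (h - 1)*(h + 3)*(h + 3)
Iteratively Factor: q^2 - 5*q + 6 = (q - 2)*(q - 3)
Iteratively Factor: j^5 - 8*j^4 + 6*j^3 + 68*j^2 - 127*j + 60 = (j - 1)*(j^4 - 7*j^3 - j^2 + 67*j - 60) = (j - 1)^2*(j^3 - 6*j^2 - 7*j + 60) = (j - 4)*(j - 1)^2*(j^2 - 2*j - 15) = (j - 4)*(j - 1)^2*(j + 3)*(j - 5)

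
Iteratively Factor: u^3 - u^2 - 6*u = (u)*(u^2 - u - 6) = u*(u + 2)*(u - 3)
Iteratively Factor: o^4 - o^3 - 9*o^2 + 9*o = (o - 3)*(o^3 + 2*o^2 - 3*o) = (o - 3)*(o + 3)*(o^2 - o) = o*(o - 3)*(o + 3)*(o - 1)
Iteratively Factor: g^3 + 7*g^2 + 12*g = (g + 3)*(g^2 + 4*g) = g*(g + 3)*(g + 4)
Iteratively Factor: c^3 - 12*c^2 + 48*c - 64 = (c - 4)*(c^2 - 8*c + 16) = (c - 4)^2*(c - 4)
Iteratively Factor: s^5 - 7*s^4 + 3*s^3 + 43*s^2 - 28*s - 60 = (s - 3)*(s^4 - 4*s^3 - 9*s^2 + 16*s + 20) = (s - 3)*(s + 1)*(s^3 - 5*s^2 - 4*s + 20) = (s - 3)*(s + 1)*(s + 2)*(s^2 - 7*s + 10) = (s - 5)*(s - 3)*(s + 1)*(s + 2)*(s - 2)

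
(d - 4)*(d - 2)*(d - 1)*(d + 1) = d^4 - 6*d^3 + 7*d^2 + 6*d - 8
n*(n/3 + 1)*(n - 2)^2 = n^4/3 - n^3/3 - 8*n^2/3 + 4*n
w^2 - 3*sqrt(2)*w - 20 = (w - 5*sqrt(2))*(w + 2*sqrt(2))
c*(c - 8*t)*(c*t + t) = c^3*t - 8*c^2*t^2 + c^2*t - 8*c*t^2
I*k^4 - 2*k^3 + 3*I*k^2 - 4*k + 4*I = (k - I)*(k + 2*I)^2*(I*k + 1)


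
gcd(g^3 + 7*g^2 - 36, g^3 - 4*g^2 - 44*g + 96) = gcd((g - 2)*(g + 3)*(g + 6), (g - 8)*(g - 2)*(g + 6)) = g^2 + 4*g - 12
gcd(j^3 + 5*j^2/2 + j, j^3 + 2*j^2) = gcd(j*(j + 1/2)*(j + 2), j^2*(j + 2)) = j^2 + 2*j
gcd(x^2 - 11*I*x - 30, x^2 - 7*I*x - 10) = x - 5*I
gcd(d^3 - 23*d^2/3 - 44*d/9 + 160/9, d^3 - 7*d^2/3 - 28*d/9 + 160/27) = d^2 + d/3 - 20/9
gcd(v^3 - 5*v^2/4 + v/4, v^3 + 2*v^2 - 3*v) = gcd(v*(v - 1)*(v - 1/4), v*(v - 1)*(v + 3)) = v^2 - v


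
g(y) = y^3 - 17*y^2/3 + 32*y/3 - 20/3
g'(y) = 3*y^2 - 34*y/3 + 32/3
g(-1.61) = -42.70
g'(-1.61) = 36.69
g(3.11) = 1.78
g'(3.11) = 4.44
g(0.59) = -2.14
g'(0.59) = 5.02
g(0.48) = -2.74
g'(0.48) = 5.92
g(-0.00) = -6.67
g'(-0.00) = 10.67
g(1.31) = -0.17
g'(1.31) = 0.97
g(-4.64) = -278.06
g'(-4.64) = 127.84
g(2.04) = 0.00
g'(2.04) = 0.03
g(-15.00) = -4816.67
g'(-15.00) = 855.67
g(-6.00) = -490.67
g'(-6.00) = 186.67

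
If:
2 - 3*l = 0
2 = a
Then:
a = 2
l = 2/3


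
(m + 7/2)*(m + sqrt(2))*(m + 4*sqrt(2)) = m^3 + 7*m^2/2 + 5*sqrt(2)*m^2 + 8*m + 35*sqrt(2)*m/2 + 28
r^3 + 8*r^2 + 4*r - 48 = (r - 2)*(r + 4)*(r + 6)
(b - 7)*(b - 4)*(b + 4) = b^3 - 7*b^2 - 16*b + 112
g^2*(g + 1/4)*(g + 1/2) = g^4 + 3*g^3/4 + g^2/8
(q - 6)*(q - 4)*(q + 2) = q^3 - 8*q^2 + 4*q + 48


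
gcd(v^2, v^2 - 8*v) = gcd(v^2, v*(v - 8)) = v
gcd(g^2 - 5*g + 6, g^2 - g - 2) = g - 2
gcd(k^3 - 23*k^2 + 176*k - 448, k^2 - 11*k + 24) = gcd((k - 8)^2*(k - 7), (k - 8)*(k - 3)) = k - 8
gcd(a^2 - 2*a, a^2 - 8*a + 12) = a - 2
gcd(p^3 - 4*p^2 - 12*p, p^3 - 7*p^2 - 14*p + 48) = 1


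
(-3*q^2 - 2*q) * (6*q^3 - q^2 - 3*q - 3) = -18*q^5 - 9*q^4 + 11*q^3 + 15*q^2 + 6*q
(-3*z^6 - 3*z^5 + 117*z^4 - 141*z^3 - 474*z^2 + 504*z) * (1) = -3*z^6 - 3*z^5 + 117*z^4 - 141*z^3 - 474*z^2 + 504*z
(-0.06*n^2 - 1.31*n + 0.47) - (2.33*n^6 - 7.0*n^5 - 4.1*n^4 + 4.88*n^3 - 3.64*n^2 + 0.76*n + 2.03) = -2.33*n^6 + 7.0*n^5 + 4.1*n^4 - 4.88*n^3 + 3.58*n^2 - 2.07*n - 1.56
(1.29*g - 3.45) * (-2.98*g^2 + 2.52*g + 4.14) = -3.8442*g^3 + 13.5318*g^2 - 3.3534*g - 14.283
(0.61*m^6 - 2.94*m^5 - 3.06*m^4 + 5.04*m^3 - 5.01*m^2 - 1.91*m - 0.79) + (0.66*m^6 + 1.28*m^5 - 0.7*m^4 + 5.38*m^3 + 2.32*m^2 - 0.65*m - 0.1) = 1.27*m^6 - 1.66*m^5 - 3.76*m^4 + 10.42*m^3 - 2.69*m^2 - 2.56*m - 0.89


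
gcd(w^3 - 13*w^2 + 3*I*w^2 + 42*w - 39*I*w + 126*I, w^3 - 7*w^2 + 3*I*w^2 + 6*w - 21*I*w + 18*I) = w^2 + w*(-6 + 3*I) - 18*I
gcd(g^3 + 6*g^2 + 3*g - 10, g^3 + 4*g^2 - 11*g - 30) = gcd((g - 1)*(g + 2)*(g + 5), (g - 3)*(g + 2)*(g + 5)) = g^2 + 7*g + 10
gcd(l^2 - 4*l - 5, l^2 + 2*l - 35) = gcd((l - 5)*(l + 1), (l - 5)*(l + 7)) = l - 5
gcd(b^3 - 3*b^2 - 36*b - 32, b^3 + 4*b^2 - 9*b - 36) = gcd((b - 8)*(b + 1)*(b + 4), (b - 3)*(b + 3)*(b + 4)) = b + 4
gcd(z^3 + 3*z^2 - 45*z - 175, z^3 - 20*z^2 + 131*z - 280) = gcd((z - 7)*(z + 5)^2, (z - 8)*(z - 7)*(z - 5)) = z - 7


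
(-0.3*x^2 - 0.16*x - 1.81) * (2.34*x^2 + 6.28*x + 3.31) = -0.702*x^4 - 2.2584*x^3 - 6.2332*x^2 - 11.8964*x - 5.9911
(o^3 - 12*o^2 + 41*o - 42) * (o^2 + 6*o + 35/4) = o^5 - 6*o^4 - 89*o^3/4 + 99*o^2 + 427*o/4 - 735/2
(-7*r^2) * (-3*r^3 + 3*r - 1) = 21*r^5 - 21*r^3 + 7*r^2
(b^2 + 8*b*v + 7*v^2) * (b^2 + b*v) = b^4 + 9*b^3*v + 15*b^2*v^2 + 7*b*v^3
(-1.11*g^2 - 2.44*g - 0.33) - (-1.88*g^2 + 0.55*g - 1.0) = 0.77*g^2 - 2.99*g + 0.67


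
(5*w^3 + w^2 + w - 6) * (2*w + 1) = 10*w^4 + 7*w^3 + 3*w^2 - 11*w - 6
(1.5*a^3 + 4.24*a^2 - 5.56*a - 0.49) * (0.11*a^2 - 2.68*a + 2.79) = 0.165*a^5 - 3.5536*a^4 - 7.7898*a^3 + 26.6765*a^2 - 14.1992*a - 1.3671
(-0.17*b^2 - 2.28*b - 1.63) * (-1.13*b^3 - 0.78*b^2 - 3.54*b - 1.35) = 0.1921*b^5 + 2.709*b^4 + 4.2221*b^3 + 9.5721*b^2 + 8.8482*b + 2.2005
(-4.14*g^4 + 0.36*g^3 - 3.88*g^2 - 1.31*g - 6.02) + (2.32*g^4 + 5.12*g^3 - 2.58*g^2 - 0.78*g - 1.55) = -1.82*g^4 + 5.48*g^3 - 6.46*g^2 - 2.09*g - 7.57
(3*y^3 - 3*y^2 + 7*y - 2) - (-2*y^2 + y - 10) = 3*y^3 - y^2 + 6*y + 8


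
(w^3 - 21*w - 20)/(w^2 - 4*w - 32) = (w^2 - 4*w - 5)/(w - 8)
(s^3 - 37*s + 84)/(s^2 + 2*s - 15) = (s^2 + 3*s - 28)/(s + 5)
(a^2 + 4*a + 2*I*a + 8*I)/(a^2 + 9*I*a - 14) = (a + 4)/(a + 7*I)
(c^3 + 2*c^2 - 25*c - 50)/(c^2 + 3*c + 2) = (c^2 - 25)/(c + 1)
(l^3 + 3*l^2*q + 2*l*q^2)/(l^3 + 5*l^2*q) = (l^2 + 3*l*q + 2*q^2)/(l*(l + 5*q))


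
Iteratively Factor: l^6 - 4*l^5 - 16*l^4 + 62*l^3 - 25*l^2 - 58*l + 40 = (l - 5)*(l^5 + l^4 - 11*l^3 + 7*l^2 + 10*l - 8) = (l - 5)*(l - 1)*(l^4 + 2*l^3 - 9*l^2 - 2*l + 8) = (l - 5)*(l - 1)^2*(l^3 + 3*l^2 - 6*l - 8) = (l - 5)*(l - 2)*(l - 1)^2*(l^2 + 5*l + 4) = (l - 5)*(l - 2)*(l - 1)^2*(l + 4)*(l + 1)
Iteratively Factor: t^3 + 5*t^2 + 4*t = (t + 4)*(t^2 + t) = t*(t + 4)*(t + 1)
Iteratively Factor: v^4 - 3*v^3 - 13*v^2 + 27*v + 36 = (v + 3)*(v^3 - 6*v^2 + 5*v + 12) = (v + 1)*(v + 3)*(v^2 - 7*v + 12) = (v - 3)*(v + 1)*(v + 3)*(v - 4)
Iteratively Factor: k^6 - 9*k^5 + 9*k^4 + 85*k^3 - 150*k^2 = (k - 5)*(k^5 - 4*k^4 - 11*k^3 + 30*k^2) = (k - 5)^2*(k^4 + k^3 - 6*k^2) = k*(k - 5)^2*(k^3 + k^2 - 6*k) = k*(k - 5)^2*(k - 2)*(k^2 + 3*k) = k*(k - 5)^2*(k - 2)*(k + 3)*(k)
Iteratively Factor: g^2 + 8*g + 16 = (g + 4)*(g + 4)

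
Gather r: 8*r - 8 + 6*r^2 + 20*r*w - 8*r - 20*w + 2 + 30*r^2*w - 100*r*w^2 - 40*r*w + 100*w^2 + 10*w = r^2*(30*w + 6) + r*(-100*w^2 - 20*w) + 100*w^2 - 10*w - 6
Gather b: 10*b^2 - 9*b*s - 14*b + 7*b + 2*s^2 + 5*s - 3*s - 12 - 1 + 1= 10*b^2 + b*(-9*s - 7) + 2*s^2 + 2*s - 12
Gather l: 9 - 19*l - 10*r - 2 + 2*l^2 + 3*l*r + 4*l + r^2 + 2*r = 2*l^2 + l*(3*r - 15) + r^2 - 8*r + 7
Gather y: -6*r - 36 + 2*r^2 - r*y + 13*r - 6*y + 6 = 2*r^2 + 7*r + y*(-r - 6) - 30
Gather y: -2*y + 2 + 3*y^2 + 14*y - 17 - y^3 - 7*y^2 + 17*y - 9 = -y^3 - 4*y^2 + 29*y - 24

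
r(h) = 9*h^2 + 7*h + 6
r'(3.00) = 61.00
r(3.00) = 108.00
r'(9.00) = 169.00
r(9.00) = 798.00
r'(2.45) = 51.10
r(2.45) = 77.17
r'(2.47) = 51.46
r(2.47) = 78.20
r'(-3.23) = -51.14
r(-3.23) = 77.29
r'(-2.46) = -37.28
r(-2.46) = 43.24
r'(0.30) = 12.40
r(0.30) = 8.91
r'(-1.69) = -23.42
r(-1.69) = 19.87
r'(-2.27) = -33.86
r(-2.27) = 36.49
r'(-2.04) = -29.72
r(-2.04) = 29.17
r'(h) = 18*h + 7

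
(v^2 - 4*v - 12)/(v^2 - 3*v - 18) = (v + 2)/(v + 3)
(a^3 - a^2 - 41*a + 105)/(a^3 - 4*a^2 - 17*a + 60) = (a + 7)/(a + 4)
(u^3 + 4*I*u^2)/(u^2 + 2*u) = u*(u + 4*I)/(u + 2)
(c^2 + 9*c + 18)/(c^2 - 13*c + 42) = (c^2 + 9*c + 18)/(c^2 - 13*c + 42)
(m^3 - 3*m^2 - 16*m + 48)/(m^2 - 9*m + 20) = (m^2 + m - 12)/(m - 5)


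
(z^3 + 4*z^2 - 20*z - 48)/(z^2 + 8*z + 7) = (z^3 + 4*z^2 - 20*z - 48)/(z^2 + 8*z + 7)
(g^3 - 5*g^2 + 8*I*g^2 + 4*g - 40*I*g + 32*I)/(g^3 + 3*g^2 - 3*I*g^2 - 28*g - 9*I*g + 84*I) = (g^2 + g*(-1 + 8*I) - 8*I)/(g^2 + g*(7 - 3*I) - 21*I)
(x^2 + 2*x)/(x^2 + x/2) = 2*(x + 2)/(2*x + 1)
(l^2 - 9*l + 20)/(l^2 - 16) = (l - 5)/(l + 4)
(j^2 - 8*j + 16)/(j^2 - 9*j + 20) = (j - 4)/(j - 5)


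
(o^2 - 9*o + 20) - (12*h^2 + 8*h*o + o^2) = -12*h^2 - 8*h*o - 9*o + 20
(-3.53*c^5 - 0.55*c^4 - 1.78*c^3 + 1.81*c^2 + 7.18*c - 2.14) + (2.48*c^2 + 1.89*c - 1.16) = -3.53*c^5 - 0.55*c^4 - 1.78*c^3 + 4.29*c^2 + 9.07*c - 3.3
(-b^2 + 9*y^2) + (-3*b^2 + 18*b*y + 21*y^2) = -4*b^2 + 18*b*y + 30*y^2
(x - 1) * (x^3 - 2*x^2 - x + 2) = x^4 - 3*x^3 + x^2 + 3*x - 2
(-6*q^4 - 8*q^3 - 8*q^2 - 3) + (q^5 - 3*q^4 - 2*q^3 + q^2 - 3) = q^5 - 9*q^4 - 10*q^3 - 7*q^2 - 6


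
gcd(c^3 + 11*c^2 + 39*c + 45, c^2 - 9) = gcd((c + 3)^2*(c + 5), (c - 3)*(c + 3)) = c + 3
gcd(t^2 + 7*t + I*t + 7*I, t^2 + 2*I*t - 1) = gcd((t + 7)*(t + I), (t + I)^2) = t + I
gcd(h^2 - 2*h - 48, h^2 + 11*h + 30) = h + 6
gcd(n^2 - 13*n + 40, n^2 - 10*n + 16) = n - 8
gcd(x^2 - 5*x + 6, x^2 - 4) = x - 2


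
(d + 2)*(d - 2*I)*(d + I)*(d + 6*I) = d^4 + 2*d^3 + 5*I*d^3 + 8*d^2 + 10*I*d^2 + 16*d + 12*I*d + 24*I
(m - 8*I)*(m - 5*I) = m^2 - 13*I*m - 40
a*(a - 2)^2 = a^3 - 4*a^2 + 4*a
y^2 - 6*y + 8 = (y - 4)*(y - 2)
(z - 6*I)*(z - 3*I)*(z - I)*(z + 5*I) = z^4 - 5*I*z^3 + 23*z^2 - 117*I*z - 90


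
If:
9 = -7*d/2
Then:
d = -18/7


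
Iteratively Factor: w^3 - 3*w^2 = (w - 3)*(w^2) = w*(w - 3)*(w)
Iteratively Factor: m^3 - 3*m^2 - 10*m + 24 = (m + 3)*(m^2 - 6*m + 8) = (m - 2)*(m + 3)*(m - 4)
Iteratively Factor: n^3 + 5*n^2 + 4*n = (n + 1)*(n^2 + 4*n) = n*(n + 1)*(n + 4)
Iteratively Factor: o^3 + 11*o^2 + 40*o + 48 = (o + 3)*(o^2 + 8*o + 16) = (o + 3)*(o + 4)*(o + 4)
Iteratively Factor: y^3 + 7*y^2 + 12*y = (y)*(y^2 + 7*y + 12) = y*(y + 4)*(y + 3)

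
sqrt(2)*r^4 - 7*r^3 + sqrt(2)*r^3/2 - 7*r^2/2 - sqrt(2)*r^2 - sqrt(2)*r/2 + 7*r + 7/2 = (r - 1)*(r + 1)*(r - 7*sqrt(2)/2)*(sqrt(2)*r + sqrt(2)/2)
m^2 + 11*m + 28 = (m + 4)*(m + 7)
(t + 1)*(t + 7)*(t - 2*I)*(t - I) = t^4 + 8*t^3 - 3*I*t^3 + 5*t^2 - 24*I*t^2 - 16*t - 21*I*t - 14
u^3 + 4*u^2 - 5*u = u*(u - 1)*(u + 5)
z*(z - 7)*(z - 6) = z^3 - 13*z^2 + 42*z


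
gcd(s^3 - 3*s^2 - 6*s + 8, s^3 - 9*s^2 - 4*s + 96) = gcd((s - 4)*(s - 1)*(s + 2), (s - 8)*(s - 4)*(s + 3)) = s - 4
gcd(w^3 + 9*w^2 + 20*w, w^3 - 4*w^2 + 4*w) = w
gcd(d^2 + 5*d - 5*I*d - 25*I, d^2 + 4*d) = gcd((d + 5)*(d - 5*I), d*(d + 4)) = 1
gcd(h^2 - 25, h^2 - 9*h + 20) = h - 5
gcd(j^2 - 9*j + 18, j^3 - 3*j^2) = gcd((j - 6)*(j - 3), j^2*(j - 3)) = j - 3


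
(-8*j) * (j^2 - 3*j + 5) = -8*j^3 + 24*j^2 - 40*j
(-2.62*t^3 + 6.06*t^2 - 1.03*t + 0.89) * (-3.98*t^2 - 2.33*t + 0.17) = 10.4276*t^5 - 18.0142*t^4 - 10.4658*t^3 - 0.1121*t^2 - 2.2488*t + 0.1513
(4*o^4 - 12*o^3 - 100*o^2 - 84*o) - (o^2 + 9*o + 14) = 4*o^4 - 12*o^3 - 101*o^2 - 93*o - 14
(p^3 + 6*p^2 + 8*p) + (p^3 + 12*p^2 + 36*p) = 2*p^3 + 18*p^2 + 44*p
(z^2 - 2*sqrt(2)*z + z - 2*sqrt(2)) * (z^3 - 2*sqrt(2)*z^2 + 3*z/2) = z^5 - 4*sqrt(2)*z^4 + z^4 - 4*sqrt(2)*z^3 + 19*z^3/2 - 3*sqrt(2)*z^2 + 19*z^2/2 - 3*sqrt(2)*z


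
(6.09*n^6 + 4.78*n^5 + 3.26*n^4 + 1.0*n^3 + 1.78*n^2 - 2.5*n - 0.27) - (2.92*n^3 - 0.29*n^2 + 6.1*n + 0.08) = 6.09*n^6 + 4.78*n^5 + 3.26*n^4 - 1.92*n^3 + 2.07*n^2 - 8.6*n - 0.35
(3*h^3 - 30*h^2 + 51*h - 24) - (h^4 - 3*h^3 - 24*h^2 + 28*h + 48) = -h^4 + 6*h^3 - 6*h^2 + 23*h - 72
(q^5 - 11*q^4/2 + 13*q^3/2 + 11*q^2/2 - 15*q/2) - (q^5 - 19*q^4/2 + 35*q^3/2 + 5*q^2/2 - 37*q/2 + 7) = 4*q^4 - 11*q^3 + 3*q^2 + 11*q - 7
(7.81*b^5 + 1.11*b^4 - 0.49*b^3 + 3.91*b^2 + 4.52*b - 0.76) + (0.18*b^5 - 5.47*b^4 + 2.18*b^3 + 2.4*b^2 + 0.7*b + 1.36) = 7.99*b^5 - 4.36*b^4 + 1.69*b^3 + 6.31*b^2 + 5.22*b + 0.6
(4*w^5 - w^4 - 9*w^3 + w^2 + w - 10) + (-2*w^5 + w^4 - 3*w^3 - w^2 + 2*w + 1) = 2*w^5 - 12*w^3 + 3*w - 9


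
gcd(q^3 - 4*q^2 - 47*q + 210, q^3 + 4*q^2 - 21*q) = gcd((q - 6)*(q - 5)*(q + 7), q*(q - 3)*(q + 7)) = q + 7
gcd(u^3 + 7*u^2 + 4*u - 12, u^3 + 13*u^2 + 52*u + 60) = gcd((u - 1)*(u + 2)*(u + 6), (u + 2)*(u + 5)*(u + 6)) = u^2 + 8*u + 12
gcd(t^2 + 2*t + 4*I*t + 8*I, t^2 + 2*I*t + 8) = t + 4*I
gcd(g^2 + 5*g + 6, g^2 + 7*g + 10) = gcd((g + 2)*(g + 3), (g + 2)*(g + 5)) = g + 2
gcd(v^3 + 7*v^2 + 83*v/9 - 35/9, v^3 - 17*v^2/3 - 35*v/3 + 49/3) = v + 7/3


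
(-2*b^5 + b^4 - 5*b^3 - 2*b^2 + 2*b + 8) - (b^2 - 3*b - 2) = -2*b^5 + b^4 - 5*b^3 - 3*b^2 + 5*b + 10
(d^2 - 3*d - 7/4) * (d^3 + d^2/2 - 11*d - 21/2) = d^5 - 5*d^4/2 - 57*d^3/4 + 173*d^2/8 + 203*d/4 + 147/8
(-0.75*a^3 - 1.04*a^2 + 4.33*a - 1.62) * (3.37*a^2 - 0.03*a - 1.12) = -2.5275*a^5 - 3.4823*a^4 + 15.4633*a^3 - 4.4245*a^2 - 4.801*a + 1.8144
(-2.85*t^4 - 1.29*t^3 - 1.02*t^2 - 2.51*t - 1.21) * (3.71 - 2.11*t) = 6.0135*t^5 - 7.8516*t^4 - 2.6337*t^3 + 1.5119*t^2 - 6.759*t - 4.4891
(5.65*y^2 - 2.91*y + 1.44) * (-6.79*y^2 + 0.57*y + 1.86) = -38.3635*y^4 + 22.9794*y^3 - 0.927299999999999*y^2 - 4.5918*y + 2.6784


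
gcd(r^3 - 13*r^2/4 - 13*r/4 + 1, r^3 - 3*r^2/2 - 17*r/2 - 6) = r^2 - 3*r - 4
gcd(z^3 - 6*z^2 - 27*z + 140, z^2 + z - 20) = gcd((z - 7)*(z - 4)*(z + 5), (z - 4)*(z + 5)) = z^2 + z - 20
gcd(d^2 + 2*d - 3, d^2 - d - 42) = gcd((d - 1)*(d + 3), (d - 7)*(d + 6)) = 1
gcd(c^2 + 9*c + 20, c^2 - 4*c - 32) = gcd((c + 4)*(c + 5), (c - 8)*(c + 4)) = c + 4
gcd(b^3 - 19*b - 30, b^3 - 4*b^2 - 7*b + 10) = b^2 - 3*b - 10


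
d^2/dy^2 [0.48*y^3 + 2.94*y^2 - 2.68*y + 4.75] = 2.88*y + 5.88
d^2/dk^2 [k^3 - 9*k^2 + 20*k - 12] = 6*k - 18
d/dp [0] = 0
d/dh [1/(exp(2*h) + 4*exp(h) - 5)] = 2*(-exp(h) - 2)*exp(h)/(exp(2*h) + 4*exp(h) - 5)^2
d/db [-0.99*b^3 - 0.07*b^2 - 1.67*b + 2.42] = -2.97*b^2 - 0.14*b - 1.67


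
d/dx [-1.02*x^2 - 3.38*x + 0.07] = -2.04*x - 3.38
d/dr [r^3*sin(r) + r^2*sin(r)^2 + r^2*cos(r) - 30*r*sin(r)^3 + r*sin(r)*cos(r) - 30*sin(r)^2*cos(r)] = r^3*cos(r) + 2*r^2*sin(r) + r^2*sin(2*r) - 41*r*cos(r)/2 + 45*r*cos(3*r)/2 + r - 15*sin(r) + sin(2*r)/2 - 15*sin(3*r)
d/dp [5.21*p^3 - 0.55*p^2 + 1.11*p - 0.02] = 15.63*p^2 - 1.1*p + 1.11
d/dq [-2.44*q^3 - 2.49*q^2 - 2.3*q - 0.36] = -7.32*q^2 - 4.98*q - 2.3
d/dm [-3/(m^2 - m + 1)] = 3*(2*m - 1)/(m^2 - m + 1)^2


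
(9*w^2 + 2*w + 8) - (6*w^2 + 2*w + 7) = 3*w^2 + 1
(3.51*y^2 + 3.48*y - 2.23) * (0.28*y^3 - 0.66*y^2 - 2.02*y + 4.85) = 0.9828*y^5 - 1.3422*y^4 - 10.0114*y^3 + 11.4657*y^2 + 21.3826*y - 10.8155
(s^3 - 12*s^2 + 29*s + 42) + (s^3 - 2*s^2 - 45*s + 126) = 2*s^3 - 14*s^2 - 16*s + 168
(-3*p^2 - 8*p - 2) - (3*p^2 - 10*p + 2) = -6*p^2 + 2*p - 4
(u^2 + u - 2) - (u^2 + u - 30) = 28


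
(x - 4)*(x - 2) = x^2 - 6*x + 8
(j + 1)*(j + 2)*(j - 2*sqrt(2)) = j^3 - 2*sqrt(2)*j^2 + 3*j^2 - 6*sqrt(2)*j + 2*j - 4*sqrt(2)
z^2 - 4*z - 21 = (z - 7)*(z + 3)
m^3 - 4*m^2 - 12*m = m*(m - 6)*(m + 2)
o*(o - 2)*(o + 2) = o^3 - 4*o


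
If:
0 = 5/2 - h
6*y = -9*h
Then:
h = 5/2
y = -15/4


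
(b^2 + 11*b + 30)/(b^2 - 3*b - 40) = (b + 6)/(b - 8)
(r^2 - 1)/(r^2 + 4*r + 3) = (r - 1)/(r + 3)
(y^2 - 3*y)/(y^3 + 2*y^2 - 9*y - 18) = y/(y^2 + 5*y + 6)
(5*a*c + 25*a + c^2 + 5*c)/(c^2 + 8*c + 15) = (5*a + c)/(c + 3)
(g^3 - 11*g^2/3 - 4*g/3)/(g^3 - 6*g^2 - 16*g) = (-3*g^2 + 11*g + 4)/(3*(-g^2 + 6*g + 16))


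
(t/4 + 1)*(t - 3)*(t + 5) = t^3/4 + 3*t^2/2 - 7*t/4 - 15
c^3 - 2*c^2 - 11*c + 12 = (c - 4)*(c - 1)*(c + 3)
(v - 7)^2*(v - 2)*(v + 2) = v^4 - 14*v^3 + 45*v^2 + 56*v - 196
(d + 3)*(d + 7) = d^2 + 10*d + 21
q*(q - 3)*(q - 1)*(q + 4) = q^4 - 13*q^2 + 12*q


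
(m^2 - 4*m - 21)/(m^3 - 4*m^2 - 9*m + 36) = (m - 7)/(m^2 - 7*m + 12)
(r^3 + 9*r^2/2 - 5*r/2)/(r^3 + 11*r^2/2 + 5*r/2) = (2*r - 1)/(2*r + 1)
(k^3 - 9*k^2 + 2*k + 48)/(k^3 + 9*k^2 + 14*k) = (k^2 - 11*k + 24)/(k*(k + 7))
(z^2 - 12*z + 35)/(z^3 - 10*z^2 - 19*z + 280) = (z - 5)/(z^2 - 3*z - 40)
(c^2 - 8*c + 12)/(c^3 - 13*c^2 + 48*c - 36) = (c - 2)/(c^2 - 7*c + 6)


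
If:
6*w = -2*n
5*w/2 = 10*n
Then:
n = 0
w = 0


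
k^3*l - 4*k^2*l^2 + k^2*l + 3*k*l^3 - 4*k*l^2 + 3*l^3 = (k - 3*l)*(k - l)*(k*l + l)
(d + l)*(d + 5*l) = d^2 + 6*d*l + 5*l^2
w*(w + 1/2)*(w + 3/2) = w^3 + 2*w^2 + 3*w/4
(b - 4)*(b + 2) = b^2 - 2*b - 8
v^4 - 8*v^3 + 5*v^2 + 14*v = v*(v - 7)*(v - 2)*(v + 1)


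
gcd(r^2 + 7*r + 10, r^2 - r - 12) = 1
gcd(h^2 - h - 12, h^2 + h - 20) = h - 4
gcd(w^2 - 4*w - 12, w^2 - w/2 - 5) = w + 2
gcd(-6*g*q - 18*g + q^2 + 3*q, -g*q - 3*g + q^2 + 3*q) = q + 3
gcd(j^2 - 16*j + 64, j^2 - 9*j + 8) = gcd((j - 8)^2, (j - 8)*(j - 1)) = j - 8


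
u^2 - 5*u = u*(u - 5)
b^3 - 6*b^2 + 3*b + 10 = (b - 5)*(b - 2)*(b + 1)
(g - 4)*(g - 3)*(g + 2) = g^3 - 5*g^2 - 2*g + 24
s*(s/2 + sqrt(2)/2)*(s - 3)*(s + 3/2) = s^4/2 - 3*s^3/4 + sqrt(2)*s^3/2 - 9*s^2/4 - 3*sqrt(2)*s^2/4 - 9*sqrt(2)*s/4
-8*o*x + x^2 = x*(-8*o + x)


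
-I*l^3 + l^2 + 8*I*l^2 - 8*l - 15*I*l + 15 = (l - 5)*(l - 3)*(-I*l + 1)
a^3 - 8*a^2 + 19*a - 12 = (a - 4)*(a - 3)*(a - 1)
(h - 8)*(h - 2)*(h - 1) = h^3 - 11*h^2 + 26*h - 16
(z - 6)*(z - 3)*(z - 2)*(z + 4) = z^4 - 7*z^3 - 8*z^2 + 108*z - 144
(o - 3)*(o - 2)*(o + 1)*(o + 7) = o^4 + 3*o^3 - 27*o^2 + 13*o + 42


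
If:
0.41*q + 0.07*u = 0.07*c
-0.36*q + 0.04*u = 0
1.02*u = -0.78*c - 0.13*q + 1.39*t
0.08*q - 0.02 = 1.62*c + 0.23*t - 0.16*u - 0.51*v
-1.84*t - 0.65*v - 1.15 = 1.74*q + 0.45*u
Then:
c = -0.26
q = -0.02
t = -0.27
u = -0.16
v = -0.86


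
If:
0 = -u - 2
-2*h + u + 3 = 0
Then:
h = 1/2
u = -2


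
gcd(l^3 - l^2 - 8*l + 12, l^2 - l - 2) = l - 2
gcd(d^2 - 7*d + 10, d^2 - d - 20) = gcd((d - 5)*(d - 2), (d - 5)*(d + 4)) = d - 5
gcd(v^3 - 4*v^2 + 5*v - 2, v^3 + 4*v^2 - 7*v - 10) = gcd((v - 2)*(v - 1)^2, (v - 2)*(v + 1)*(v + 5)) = v - 2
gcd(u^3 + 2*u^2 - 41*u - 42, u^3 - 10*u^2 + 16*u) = 1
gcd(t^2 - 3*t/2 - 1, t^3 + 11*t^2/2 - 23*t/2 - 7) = t^2 - 3*t/2 - 1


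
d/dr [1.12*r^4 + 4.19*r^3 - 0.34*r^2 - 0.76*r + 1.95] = 4.48*r^3 + 12.57*r^2 - 0.68*r - 0.76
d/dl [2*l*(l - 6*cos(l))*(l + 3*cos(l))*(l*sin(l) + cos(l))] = 2*l^4*cos(l) + 6*l^3*sin(l) - 6*l^3*cos(2*l) - 3*l^2*sin(2*l) - 3*l^2*cos(l) - 27*l^2*cos(3*l) + 9*l*sin(l) + 9*l*sin(3*l) - 6*l*cos(2*l) - 6*l - 27*cos(l) - 9*cos(3*l)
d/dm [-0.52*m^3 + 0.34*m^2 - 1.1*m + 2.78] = -1.56*m^2 + 0.68*m - 1.1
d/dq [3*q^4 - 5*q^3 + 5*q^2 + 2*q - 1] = 12*q^3 - 15*q^2 + 10*q + 2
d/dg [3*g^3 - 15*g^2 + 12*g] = 9*g^2 - 30*g + 12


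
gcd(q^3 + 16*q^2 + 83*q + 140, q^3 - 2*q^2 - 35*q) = q + 5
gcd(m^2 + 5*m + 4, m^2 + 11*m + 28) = m + 4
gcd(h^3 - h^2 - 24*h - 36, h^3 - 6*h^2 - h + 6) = h - 6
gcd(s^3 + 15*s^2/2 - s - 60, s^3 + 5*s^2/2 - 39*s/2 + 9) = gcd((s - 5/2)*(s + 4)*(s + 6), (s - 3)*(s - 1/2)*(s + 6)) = s + 6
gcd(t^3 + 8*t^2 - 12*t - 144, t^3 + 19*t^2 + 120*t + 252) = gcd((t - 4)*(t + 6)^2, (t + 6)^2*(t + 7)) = t^2 + 12*t + 36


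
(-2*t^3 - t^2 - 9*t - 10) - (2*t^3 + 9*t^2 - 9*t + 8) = -4*t^3 - 10*t^2 - 18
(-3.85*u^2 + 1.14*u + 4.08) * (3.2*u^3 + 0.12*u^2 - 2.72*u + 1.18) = -12.32*u^5 + 3.186*u^4 + 23.6648*u^3 - 7.1542*u^2 - 9.7524*u + 4.8144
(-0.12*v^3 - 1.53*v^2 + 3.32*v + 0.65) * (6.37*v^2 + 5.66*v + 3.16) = -0.7644*v^5 - 10.4253*v^4 + 12.1094*v^3 + 18.0969*v^2 + 14.1702*v + 2.054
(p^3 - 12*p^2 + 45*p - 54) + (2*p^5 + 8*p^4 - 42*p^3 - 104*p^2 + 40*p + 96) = 2*p^5 + 8*p^4 - 41*p^3 - 116*p^2 + 85*p + 42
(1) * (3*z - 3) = 3*z - 3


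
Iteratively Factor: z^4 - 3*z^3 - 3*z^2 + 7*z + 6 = (z - 3)*(z^3 - 3*z - 2) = (z - 3)*(z + 1)*(z^2 - z - 2) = (z - 3)*(z + 1)^2*(z - 2)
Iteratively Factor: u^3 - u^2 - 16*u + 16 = (u - 1)*(u^2 - 16) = (u - 1)*(u + 4)*(u - 4)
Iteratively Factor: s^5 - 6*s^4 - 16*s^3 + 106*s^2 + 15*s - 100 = (s - 5)*(s^4 - s^3 - 21*s^2 + s + 20) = (s - 5)*(s + 1)*(s^3 - 2*s^2 - 19*s + 20) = (s - 5)*(s - 1)*(s + 1)*(s^2 - s - 20) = (s - 5)*(s - 1)*(s + 1)*(s + 4)*(s - 5)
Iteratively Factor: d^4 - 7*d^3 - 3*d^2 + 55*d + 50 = (d + 1)*(d^3 - 8*d^2 + 5*d + 50) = (d - 5)*(d + 1)*(d^2 - 3*d - 10) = (d - 5)*(d + 1)*(d + 2)*(d - 5)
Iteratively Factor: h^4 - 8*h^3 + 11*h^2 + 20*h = (h + 1)*(h^3 - 9*h^2 + 20*h) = h*(h + 1)*(h^2 - 9*h + 20) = h*(h - 4)*(h + 1)*(h - 5)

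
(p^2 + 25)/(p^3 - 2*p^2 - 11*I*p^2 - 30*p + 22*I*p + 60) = (p + 5*I)/(p^2 + p*(-2 - 6*I) + 12*I)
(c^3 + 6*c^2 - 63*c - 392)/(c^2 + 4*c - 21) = (c^2 - c - 56)/(c - 3)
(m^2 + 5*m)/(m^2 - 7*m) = (m + 5)/(m - 7)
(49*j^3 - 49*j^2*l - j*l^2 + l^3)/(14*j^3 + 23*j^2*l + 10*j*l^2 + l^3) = (7*j^2 - 8*j*l + l^2)/(2*j^2 + 3*j*l + l^2)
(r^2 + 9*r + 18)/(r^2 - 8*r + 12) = (r^2 + 9*r + 18)/(r^2 - 8*r + 12)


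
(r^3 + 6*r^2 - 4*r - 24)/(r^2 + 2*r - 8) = (r^2 + 8*r + 12)/(r + 4)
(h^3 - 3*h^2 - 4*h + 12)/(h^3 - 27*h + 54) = (h^2 - 4)/(h^2 + 3*h - 18)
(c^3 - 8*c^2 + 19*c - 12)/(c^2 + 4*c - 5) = (c^2 - 7*c + 12)/(c + 5)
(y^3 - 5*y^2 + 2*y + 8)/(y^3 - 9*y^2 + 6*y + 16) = (y - 4)/(y - 8)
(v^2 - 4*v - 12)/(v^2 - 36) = (v + 2)/(v + 6)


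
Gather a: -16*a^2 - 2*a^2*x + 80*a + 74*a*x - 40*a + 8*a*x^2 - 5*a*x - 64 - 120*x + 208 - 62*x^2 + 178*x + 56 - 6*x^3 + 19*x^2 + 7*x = a^2*(-2*x - 16) + a*(8*x^2 + 69*x + 40) - 6*x^3 - 43*x^2 + 65*x + 200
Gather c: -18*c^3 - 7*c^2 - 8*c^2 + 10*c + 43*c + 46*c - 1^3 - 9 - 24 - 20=-18*c^3 - 15*c^2 + 99*c - 54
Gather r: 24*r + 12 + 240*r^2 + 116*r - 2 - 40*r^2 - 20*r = 200*r^2 + 120*r + 10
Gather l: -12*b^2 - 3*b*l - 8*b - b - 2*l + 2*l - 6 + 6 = -12*b^2 - 3*b*l - 9*b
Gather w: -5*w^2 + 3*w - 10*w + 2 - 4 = -5*w^2 - 7*w - 2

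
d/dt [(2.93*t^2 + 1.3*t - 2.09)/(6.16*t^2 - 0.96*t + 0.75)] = (-10.8208*t^2 + 30.1438*t - 1.0314)/(37.9456*t^4 - 11.8272*t^3 + 10.1616*t^2 - 1.44*t + 0.5625)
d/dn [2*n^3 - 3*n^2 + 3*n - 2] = 6*n^2 - 6*n + 3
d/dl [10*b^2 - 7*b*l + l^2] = -7*b + 2*l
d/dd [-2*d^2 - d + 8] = -4*d - 1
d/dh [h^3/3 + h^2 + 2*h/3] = h^2 + 2*h + 2/3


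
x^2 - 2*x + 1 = (x - 1)^2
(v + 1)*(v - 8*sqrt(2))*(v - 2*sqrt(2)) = v^3 - 10*sqrt(2)*v^2 + v^2 - 10*sqrt(2)*v + 32*v + 32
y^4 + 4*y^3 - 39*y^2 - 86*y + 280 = (y - 5)*(y - 2)*(y + 4)*(y + 7)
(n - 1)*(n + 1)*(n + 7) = n^3 + 7*n^2 - n - 7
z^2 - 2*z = z*(z - 2)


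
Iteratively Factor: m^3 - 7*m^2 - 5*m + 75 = (m - 5)*(m^2 - 2*m - 15) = (m - 5)*(m + 3)*(m - 5)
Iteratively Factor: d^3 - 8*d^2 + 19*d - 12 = (d - 1)*(d^2 - 7*d + 12) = (d - 3)*(d - 1)*(d - 4)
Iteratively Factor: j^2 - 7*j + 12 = (j - 3)*(j - 4)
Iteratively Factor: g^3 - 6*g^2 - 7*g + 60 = (g - 5)*(g^2 - g - 12) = (g - 5)*(g + 3)*(g - 4)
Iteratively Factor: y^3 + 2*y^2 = (y + 2)*(y^2) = y*(y + 2)*(y)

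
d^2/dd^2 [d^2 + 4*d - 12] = 2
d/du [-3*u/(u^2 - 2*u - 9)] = 3*(u^2 + 9)/(u^4 - 4*u^3 - 14*u^2 + 36*u + 81)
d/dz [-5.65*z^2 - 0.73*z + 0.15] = -11.3*z - 0.73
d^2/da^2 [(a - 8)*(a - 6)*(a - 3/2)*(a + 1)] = 12*a^2 - 87*a + 107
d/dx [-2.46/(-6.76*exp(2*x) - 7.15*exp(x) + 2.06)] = (-33.2592*exp(x) - 17.589)*exp(x)/(6.76*exp(2*x) + 7.15*exp(x) - 2.06)^2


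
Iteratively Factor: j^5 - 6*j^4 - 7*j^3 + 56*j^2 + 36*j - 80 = (j + 2)*(j^4 - 8*j^3 + 9*j^2 + 38*j - 40) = (j - 1)*(j + 2)*(j^3 - 7*j^2 + 2*j + 40) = (j - 4)*(j - 1)*(j + 2)*(j^2 - 3*j - 10) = (j - 5)*(j - 4)*(j - 1)*(j + 2)*(j + 2)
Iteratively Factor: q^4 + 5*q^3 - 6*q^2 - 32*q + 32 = (q - 2)*(q^3 + 7*q^2 + 8*q - 16) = (q - 2)*(q + 4)*(q^2 + 3*q - 4) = (q - 2)*(q + 4)^2*(q - 1)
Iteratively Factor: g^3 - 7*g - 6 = (g - 3)*(g^2 + 3*g + 2) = (g - 3)*(g + 2)*(g + 1)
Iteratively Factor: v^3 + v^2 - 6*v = (v)*(v^2 + v - 6) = v*(v - 2)*(v + 3)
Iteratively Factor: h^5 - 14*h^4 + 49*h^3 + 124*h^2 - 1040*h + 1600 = (h - 4)*(h^4 - 10*h^3 + 9*h^2 + 160*h - 400) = (h - 5)*(h - 4)*(h^3 - 5*h^2 - 16*h + 80) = (h - 5)*(h - 4)^2*(h^2 - h - 20) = (h - 5)*(h - 4)^2*(h + 4)*(h - 5)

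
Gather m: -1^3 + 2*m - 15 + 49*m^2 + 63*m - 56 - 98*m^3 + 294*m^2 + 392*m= -98*m^3 + 343*m^2 + 457*m - 72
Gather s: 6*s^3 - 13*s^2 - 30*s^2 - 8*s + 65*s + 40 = 6*s^3 - 43*s^2 + 57*s + 40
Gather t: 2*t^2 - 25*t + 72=2*t^2 - 25*t + 72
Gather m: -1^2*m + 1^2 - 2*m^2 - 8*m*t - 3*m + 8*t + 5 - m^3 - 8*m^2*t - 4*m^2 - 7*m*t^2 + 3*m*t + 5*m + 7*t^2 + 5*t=-m^3 + m^2*(-8*t - 6) + m*(-7*t^2 - 5*t + 1) + 7*t^2 + 13*t + 6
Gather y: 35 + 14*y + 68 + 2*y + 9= 16*y + 112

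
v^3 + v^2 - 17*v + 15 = (v - 3)*(v - 1)*(v + 5)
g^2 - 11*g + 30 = (g - 6)*(g - 5)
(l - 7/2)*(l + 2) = l^2 - 3*l/2 - 7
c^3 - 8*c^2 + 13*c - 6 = (c - 6)*(c - 1)^2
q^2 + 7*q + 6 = (q + 1)*(q + 6)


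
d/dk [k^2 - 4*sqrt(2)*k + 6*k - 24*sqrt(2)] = 2*k - 4*sqrt(2) + 6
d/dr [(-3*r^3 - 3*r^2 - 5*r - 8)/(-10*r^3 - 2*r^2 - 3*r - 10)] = (-24*r^4 - 82*r^3 - 151*r^2 + 28*r + 26)/(100*r^6 + 40*r^5 + 64*r^4 + 212*r^3 + 49*r^2 + 60*r + 100)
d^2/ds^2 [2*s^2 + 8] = 4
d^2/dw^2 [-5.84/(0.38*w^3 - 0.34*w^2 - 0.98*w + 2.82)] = ((13.3152*w - 3.9712)*(0.38*w^3 - 0.34*w^2 - 0.98*w + 2.82) - 5.84*(-2.28*w^2 + 1.36*w + 1.96)*(-1.14*w^2 + 0.68*w + 0.98))/(0.38*w^3 - 0.34*w^2 - 0.98*w + 2.82)^3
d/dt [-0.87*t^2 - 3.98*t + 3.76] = -1.74*t - 3.98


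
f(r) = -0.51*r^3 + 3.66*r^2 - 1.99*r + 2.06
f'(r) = -1.53*r^2 + 7.32*r - 1.99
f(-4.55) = 134.93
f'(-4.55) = -66.97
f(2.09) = 9.23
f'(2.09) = 6.63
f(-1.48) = 14.68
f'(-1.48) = -16.17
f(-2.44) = 36.11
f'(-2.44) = -28.96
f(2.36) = 11.04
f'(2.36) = 6.76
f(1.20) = 4.06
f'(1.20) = 4.59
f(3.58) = 18.44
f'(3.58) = 4.61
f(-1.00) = 8.22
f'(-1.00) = -10.84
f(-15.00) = 2576.66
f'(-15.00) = -456.04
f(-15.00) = 2576.66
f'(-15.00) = -456.04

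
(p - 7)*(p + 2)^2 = p^3 - 3*p^2 - 24*p - 28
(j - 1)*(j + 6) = j^2 + 5*j - 6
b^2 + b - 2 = (b - 1)*(b + 2)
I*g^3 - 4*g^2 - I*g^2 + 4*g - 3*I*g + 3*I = (g + I)*(g + 3*I)*(I*g - I)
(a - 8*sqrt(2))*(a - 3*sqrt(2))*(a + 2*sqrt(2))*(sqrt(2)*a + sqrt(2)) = sqrt(2)*a^4 - 18*a^3 + sqrt(2)*a^3 - 18*a^2 + 4*sqrt(2)*a^2 + 4*sqrt(2)*a + 192*a + 192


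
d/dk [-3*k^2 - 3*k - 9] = -6*k - 3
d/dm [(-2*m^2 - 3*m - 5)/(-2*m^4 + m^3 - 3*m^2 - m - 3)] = 2*(-4*m^5 - 8*m^4 - 17*m^3 + 4*m^2 - 9*m + 2)/(4*m^8 - 4*m^7 + 13*m^6 - 2*m^5 + 19*m^4 + 19*m^2 + 6*m + 9)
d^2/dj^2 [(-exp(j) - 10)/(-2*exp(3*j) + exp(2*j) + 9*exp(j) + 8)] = (16*exp(6*j) + 354*exp(5*j) - 147*exp(4*j) - 121*exp(3*j) + 1662*exp(2*j) + 418*exp(j) - 656)*exp(j)/(8*exp(9*j) - 12*exp(8*j) - 102*exp(7*j) + 11*exp(6*j) + 555*exp(5*j) + 597*exp(4*j) - 777*exp(3*j) - 2136*exp(2*j) - 1728*exp(j) - 512)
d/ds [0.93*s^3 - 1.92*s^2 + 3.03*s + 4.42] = 2.79*s^2 - 3.84*s + 3.03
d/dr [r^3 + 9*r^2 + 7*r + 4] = 3*r^2 + 18*r + 7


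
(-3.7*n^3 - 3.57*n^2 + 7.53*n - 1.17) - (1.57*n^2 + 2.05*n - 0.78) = -3.7*n^3 - 5.14*n^2 + 5.48*n - 0.39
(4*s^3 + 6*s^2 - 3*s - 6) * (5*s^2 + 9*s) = 20*s^5 + 66*s^4 + 39*s^3 - 57*s^2 - 54*s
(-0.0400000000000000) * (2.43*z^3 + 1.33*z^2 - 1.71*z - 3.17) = -0.0972*z^3 - 0.0532*z^2 + 0.0684*z + 0.1268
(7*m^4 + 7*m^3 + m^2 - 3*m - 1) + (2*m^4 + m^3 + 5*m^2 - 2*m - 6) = 9*m^4 + 8*m^3 + 6*m^2 - 5*m - 7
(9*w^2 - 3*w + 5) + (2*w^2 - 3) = 11*w^2 - 3*w + 2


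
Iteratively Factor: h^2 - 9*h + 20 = (h - 5)*(h - 4)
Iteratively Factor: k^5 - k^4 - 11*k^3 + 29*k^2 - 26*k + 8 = (k - 1)*(k^4 - 11*k^2 + 18*k - 8) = (k - 2)*(k - 1)*(k^3 + 2*k^2 - 7*k + 4) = (k - 2)*(k - 1)*(k + 4)*(k^2 - 2*k + 1) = (k - 2)*(k - 1)^2*(k + 4)*(k - 1)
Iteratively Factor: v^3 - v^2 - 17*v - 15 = (v + 1)*(v^2 - 2*v - 15) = (v - 5)*(v + 1)*(v + 3)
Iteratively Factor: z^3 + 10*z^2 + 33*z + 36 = (z + 3)*(z^2 + 7*z + 12) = (z + 3)^2*(z + 4)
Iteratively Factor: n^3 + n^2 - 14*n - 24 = (n + 2)*(n^2 - n - 12) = (n - 4)*(n + 2)*(n + 3)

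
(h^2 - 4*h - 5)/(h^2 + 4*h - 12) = (h^2 - 4*h - 5)/(h^2 + 4*h - 12)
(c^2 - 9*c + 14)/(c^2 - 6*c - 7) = (c - 2)/(c + 1)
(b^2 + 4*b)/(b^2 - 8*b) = (b + 4)/(b - 8)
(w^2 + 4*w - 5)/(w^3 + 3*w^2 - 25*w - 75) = (w - 1)/(w^2 - 2*w - 15)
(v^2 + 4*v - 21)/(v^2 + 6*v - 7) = (v - 3)/(v - 1)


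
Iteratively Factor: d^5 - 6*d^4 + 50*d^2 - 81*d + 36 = (d - 1)*(d^4 - 5*d^3 - 5*d^2 + 45*d - 36) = (d - 4)*(d - 1)*(d^3 - d^2 - 9*d + 9) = (d - 4)*(d - 1)^2*(d^2 - 9) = (d - 4)*(d - 1)^2*(d + 3)*(d - 3)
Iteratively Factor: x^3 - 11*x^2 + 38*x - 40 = (x - 2)*(x^2 - 9*x + 20) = (x - 4)*(x - 2)*(x - 5)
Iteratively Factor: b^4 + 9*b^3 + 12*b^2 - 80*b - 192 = (b + 4)*(b^3 + 5*b^2 - 8*b - 48) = (b + 4)^2*(b^2 + b - 12) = (b - 3)*(b + 4)^2*(b + 4)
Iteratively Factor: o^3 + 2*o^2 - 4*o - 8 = (o + 2)*(o^2 - 4) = (o - 2)*(o + 2)*(o + 2)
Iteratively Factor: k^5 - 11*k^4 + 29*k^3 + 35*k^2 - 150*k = (k - 3)*(k^4 - 8*k^3 + 5*k^2 + 50*k) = (k - 5)*(k - 3)*(k^3 - 3*k^2 - 10*k) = k*(k - 5)*(k - 3)*(k^2 - 3*k - 10) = k*(k - 5)*(k - 3)*(k + 2)*(k - 5)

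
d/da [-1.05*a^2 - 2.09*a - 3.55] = -2.1*a - 2.09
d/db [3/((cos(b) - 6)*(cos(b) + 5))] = 3*(-sin(b) + sin(2*b))/((cos(b) - 6)^2*(cos(b) + 5)^2)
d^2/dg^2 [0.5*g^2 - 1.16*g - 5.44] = 1.00000000000000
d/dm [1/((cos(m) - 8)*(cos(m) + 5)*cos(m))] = (3*sin(m) - 40*sin(m)/cos(m)^2 - 6*tan(m))/((cos(m) - 8)^2*(cos(m) + 5)^2)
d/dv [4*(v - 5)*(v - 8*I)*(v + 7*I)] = 12*v^2 + 8*v*(-5 - I) + 224 + 20*I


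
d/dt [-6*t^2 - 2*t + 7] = -12*t - 2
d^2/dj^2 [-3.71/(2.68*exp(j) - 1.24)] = (-26.646704*exp(j) - 12.329072)*exp(j)/(2.68*exp(j) - 1.24)^3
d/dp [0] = 0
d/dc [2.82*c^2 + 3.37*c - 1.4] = 5.64*c + 3.37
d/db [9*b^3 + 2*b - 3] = 27*b^2 + 2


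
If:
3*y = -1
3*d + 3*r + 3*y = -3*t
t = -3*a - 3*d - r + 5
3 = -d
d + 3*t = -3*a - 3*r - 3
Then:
No Solution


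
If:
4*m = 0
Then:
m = 0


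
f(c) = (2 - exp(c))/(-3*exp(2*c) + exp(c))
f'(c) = (2 - exp(c))*(6*exp(2*c) - exp(c))/(-3*exp(2*c) + exp(c))^2 - exp(c)/(-3*exp(2*c) + exp(c)) = (-3*exp(2*c) + 12*exp(c) - 2)*exp(-c)/(9*exp(2*c) - 6*exp(c) + 1)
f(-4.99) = 298.98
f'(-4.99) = -293.77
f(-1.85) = 22.18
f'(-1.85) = -4.27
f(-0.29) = -1.34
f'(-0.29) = 4.57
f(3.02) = 0.01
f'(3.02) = -0.01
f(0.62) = -0.02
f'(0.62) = 0.26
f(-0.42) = -2.10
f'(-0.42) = 7.41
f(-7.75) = 4648.15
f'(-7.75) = -4643.14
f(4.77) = 0.00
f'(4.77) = -0.00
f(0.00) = -0.50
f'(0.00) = 1.75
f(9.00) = 0.00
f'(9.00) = 0.00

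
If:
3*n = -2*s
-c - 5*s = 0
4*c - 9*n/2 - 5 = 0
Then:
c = 25/17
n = 10/51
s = -5/17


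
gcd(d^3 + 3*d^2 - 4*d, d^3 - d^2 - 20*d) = d^2 + 4*d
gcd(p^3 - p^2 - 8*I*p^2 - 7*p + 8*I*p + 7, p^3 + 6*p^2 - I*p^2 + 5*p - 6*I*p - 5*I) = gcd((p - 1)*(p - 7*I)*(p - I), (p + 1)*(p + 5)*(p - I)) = p - I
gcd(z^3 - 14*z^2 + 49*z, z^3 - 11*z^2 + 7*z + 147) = z^2 - 14*z + 49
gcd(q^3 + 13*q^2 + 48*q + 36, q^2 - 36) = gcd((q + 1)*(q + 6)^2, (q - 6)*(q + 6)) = q + 6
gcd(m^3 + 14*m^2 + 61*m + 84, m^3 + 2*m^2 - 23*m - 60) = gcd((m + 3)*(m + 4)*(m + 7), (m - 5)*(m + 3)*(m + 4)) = m^2 + 7*m + 12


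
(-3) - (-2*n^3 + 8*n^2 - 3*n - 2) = 2*n^3 - 8*n^2 + 3*n - 1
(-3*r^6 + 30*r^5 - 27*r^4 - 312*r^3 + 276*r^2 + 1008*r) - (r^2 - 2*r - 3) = -3*r^6 + 30*r^5 - 27*r^4 - 312*r^3 + 275*r^2 + 1010*r + 3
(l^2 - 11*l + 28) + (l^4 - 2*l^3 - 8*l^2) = l^4 - 2*l^3 - 7*l^2 - 11*l + 28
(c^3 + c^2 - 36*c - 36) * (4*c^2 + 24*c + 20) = 4*c^5 + 28*c^4 - 100*c^3 - 988*c^2 - 1584*c - 720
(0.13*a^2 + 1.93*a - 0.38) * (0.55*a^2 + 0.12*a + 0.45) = 0.0715*a^4 + 1.0771*a^3 + 0.0810999999999999*a^2 + 0.8229*a - 0.171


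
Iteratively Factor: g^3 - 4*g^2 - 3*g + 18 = (g - 3)*(g^2 - g - 6) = (g - 3)^2*(g + 2)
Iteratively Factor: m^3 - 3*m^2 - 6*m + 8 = (m + 2)*(m^2 - 5*m + 4) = (m - 4)*(m + 2)*(m - 1)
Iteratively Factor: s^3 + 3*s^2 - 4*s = (s + 4)*(s^2 - s) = (s - 1)*(s + 4)*(s)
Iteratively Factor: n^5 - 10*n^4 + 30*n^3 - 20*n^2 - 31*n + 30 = (n - 2)*(n^4 - 8*n^3 + 14*n^2 + 8*n - 15) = (n - 3)*(n - 2)*(n^3 - 5*n^2 - n + 5) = (n - 5)*(n - 3)*(n - 2)*(n^2 - 1) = (n - 5)*(n - 3)*(n - 2)*(n + 1)*(n - 1)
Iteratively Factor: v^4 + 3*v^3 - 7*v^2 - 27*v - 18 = (v + 1)*(v^3 + 2*v^2 - 9*v - 18) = (v - 3)*(v + 1)*(v^2 + 5*v + 6) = (v - 3)*(v + 1)*(v + 2)*(v + 3)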